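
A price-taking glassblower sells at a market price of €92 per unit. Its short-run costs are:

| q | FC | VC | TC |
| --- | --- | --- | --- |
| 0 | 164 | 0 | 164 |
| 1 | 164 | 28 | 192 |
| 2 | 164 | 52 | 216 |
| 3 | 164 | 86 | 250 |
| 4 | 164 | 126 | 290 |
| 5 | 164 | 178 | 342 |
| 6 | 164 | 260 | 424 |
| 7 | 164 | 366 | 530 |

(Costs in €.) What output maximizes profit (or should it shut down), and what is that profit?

Compute π = P·q − TC at each output: q=0: -164; q=1: -100; q=2: -32; q=3: 26; q=4: 78; q=5: 118; q=6: 128; q=7: 114.
Profit is maximized at q = 6. AVC there is 260/6 = €43.33 ≤ P, so producing beats shutting down (which would give -€164).

q = 6; profit = €128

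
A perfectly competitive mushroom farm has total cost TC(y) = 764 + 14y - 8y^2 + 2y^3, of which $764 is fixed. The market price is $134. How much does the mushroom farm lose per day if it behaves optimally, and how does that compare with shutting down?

AVC = 14 - 8y + 2y^2 has its minimum $6 at y = 2; price $134 clears that bar, so the firm operates.
MC = 14 - 16y + 6y^2. Setting P = MC and taking the root on the rising branch gives y* = 6.
TR = 134·6 = 804. TC = 764 + 228 = 992. Profit = 804 − 992 = -$188.
Shutting down would mean losing the fixed cost of $764, so operating at a loss of $188 is better by $576.

Profit = -$188 at y = 6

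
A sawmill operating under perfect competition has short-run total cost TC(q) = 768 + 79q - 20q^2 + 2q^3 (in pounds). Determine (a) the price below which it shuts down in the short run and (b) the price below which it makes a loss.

Shutdown price = min AVC. AVC = 79 - 20q + 2q^2, with vertex at q = 5 and minimum £29.
ATC = 768/q + 79 - 20q + 2q^2. Setting dATC/dq = −768/q^2 − 20 + 4q = 0 gives q = 8 (since 4·8^3 − 20·8^2 = 768).
min ATC = 768/8 + 79 − 20·8 + 2·8^2 = £143. That is the break-even price.
Between these two prices the firm operates at a loss; above £143 it earns a profit.

Shutdown price = £29; break-even price = £143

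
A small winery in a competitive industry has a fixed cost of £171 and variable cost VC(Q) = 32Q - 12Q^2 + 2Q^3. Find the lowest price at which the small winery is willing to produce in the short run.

The shutdown price is the minimum of AVC. VC = 32Q - 12Q^2 + 2Q^3, so AVC = 32 - 12Q + 2Q^2.
dAVC/dQ = -12 + 4Q = 0 gives Q = 3. min AVC = 32 - 12·3 + 2·3^2 = 14.
For P < £14 the firm produces nothing.

£14 per unit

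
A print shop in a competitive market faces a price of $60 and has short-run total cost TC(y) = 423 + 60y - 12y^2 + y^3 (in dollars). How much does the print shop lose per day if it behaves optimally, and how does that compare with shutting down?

AVC = 60 - 12y + y^2; min AVC = $24 at y = 6. Since P = $60 ≥ min AVC, the firm produces.
MC = 60 - 24y + 3y^2. Setting P = MC and taking the root on the rising branch gives y* = 8.
TR = 60·8 = 480. TC = 423 + 224 = 647. Profit = 480 − 647 = -$167.
By producing, the firm covers all variable cost plus $256 of fixed cost; shutting down would lose the full $423.

Profit = -$167 at y = 8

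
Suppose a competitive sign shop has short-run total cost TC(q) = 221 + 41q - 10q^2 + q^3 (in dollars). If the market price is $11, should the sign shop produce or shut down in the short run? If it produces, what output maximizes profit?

From TC, MC = TC'(q) = 41 - 20q + 3q^2 and AVC = VC/q = 41 - 10q + q^2.
AVC is minimized where dAVC/dq = -10 + 2q = 0, at q = 5; min AVC = 41 - 10·5 + 5^2 = $16.
Since P = $11 < min AVC = $16, price fails to cover variable cost at any output.
The firm minimizes its loss by shutting down and losing only its fixed cost of $221.

Shut down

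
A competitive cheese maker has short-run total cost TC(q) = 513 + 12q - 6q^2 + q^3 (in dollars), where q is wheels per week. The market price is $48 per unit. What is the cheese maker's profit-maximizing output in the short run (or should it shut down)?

Variable cost is VC = 12q - 6q^2 + q^3, so AVC = VC/q = 12 - 6q + q^2 and MC = dTC/dq = 12 - 12q + 3q^2.
AVC hits its minimum where MC = AVC, at q = 3, giving min AVC = 12 - 6·3 + 3^2 = $3.
Since P = $48 ≥ min AVC = $3, price covers variable cost and the firm should produce.
Solving P = MC: -36 - 12q + 3q^2 = 0 ⇒ q = -2 or 6. On the upward-sloping branch, q* = 6.
Check: AVC at q = 6 is $12 ≤ P, so revenue covers variable cost.
Profit = P·q − TC = 48·6 − 585 = -$297, a loss, but smaller than the $513 fixed cost the firm would lose by shutting down.

Produce at q = 6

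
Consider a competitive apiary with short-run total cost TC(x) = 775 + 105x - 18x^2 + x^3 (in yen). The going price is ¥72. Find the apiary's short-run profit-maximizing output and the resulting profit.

AVC = 105 - 18x + x^2; min AVC = ¥24 at x = 9. Since P = ¥72 ≥ min AVC, the firm produces.
MC = 105 - 36x + 3x^2. Setting P = MC and taking the root on the rising branch gives x* = 11.
TR = 72·11 = 792. TC = 775 + 308 = 1083. Profit = 792 − 1083 = -¥291.
By producing, the firm covers all variable cost plus ¥484 of fixed cost; shutting down would lose the full ¥775.

Profit = -¥291 at x = 11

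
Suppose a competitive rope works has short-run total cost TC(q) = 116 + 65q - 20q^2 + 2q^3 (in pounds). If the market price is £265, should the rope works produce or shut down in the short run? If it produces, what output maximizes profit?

Produce at q = 10

Strip out fixed cost: VC = 65q - 20q^2 + 2q^3. Then AVC = 65 - 20q + 2q^2 and MC = 65 - 40q + 6q^2.
AVC hits its minimum where MC = AVC, at q = 5, giving min AVC = 65 - 20·5 + 2·5^2 = £15.
Because £265 ≥ £15, revenue can cover variable cost; the firm operates.
Solving P = MC: -200 - 40q + 6q^2 = 0 ⇒ q = -10/3 or 10. On the upward-sloping branch, q* = 10.
Check: AVC at q = 10 is £65 ≤ P, so revenue covers variable cost.
Profit = P·q − TC = 265·10 − 766 = £1884.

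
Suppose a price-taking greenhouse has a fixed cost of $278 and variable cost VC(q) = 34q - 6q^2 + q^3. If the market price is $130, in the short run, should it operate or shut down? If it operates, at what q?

Variable cost is VC = 34q - 6q^2 + q^3, so AVC = VC/q = 34 - 6q + q^2 and MC = dTC/dq = 34 - 12q + 3q^2.
The AVC parabola has its vertex at q = 6/2 = 3, where AVC = 34 - 6·3 + 3^2 = $25.
P = $130 exceeds min AVC = $25, so the firm stays open.
Solving P = MC: -96 - 12q + 3q^2 = 0 ⇒ q = -4 or 8. On the upward-sloping branch, q* = 8.
Check: AVC at q = 8 is $50 ≤ P, so revenue covers variable cost.
Profit = P·q − TC = 130·8 − 678 = $362.

Produce at q = 8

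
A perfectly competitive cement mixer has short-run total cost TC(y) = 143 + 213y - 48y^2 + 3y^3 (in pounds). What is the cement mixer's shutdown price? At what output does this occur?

£21 per unit, at y = 8

The shutdown price is the minimum of AVC. VC = 213y - 48y^2 + 3y^3, so AVC = 213 - 48y + 3y^2.
At the minimum of AVC, MC = AVC. MC = 213 - 96y + 9y^2; setting MC = AVC gives 6y^2 - 48y = 0, so y = 8. min AVC = 21.
The firm shuts down for any P below £21.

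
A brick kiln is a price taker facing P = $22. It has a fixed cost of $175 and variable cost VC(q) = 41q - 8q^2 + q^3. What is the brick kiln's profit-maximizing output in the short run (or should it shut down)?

Shut down

Variable cost is VC = 41q - 8q^2 + q^3, so AVC = VC/q = 41 - 8q + q^2 and MC = dTC/dq = 41 - 16q + 3q^2.
The AVC parabola has its vertex at q = 8/2 = 4, where AVC = 41 - 8·4 + 4^2 = $25.
With P < min AVC ($22 < $25), every unit sold adds to the loss.
Best response: produce nothing and absorb the $175 fixed cost.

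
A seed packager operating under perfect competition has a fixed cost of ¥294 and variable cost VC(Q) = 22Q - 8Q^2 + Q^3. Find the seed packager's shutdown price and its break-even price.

Shutdown price = min AVC. AVC = 22 - 8Q + Q^2, with vertex at Q = 4 and minimum ¥6.
ATC = 294/Q + 22 - 8Q + Q^2. Setting dATC/dQ = −294/Q^2 − 8 + 2Q = 0 gives Q = 7 (since 2·7^3 − 8·7^2 = 294).
min ATC = 294/7 + 22 − 8·7 + 7^2 = ¥57. That is the break-even price.
Between these two prices the firm operates at a loss; above ¥57 it earns a profit.

Shutdown price = ¥6; break-even price = ¥57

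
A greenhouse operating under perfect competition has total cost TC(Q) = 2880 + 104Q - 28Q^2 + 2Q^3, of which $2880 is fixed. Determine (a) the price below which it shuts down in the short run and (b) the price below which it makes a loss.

AVC = 104 - 28Q + 2Q^2; minimized at Q = 7, giving min AVC = $6. That is the shutdown price.
ATC = 2880/Q + 104 - 28Q + 2Q^2. Setting dATC/dQ = −2880/Q^2 − 28 + 4Q = 0 gives Q = 12 (since 4·12^3 − 28·12^2 = 2880).
min ATC = 2880/12 + 104 − 28·12 + 2·12^2 = $296. That is the break-even price.
Between these two prices the firm operates at a loss; above $296 it earns a profit.

Shutdown price = $6; break-even price = $296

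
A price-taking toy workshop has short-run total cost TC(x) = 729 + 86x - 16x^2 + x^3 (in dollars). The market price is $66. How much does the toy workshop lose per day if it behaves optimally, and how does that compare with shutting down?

Profit = -$329 at x = 10

AVC = 86 - 16x + x^2 has its minimum $22 at x = 8; price $66 clears that bar, so the firm operates.
With MC = 86 - 32x + 3x^2, P = MC on the upward-sloping part at x* = 10.
TR = 66·10 = 660. TC = 729 + 260 = 989. Profit = 660 − 989 = -$329.
By producing, the firm covers all variable cost plus $400 of fixed cost; shutting down would lose the full $729.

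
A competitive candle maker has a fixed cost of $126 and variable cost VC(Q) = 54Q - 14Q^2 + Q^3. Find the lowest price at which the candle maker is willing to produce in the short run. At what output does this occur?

$5 per unit, at Q = 7

Short-run supply begins at min AVC. From VC = 54Q - 14Q^2 + Q^3, AVC = 54 - 14Q + Q^2.
At the minimum of AVC, MC = AVC. MC = 54 - 28Q + 3Q^2; setting MC = AVC gives 2Q^2 - 14Q = 0, so Q = 7. min AVC = 5.
The firm shuts down for any P below $5.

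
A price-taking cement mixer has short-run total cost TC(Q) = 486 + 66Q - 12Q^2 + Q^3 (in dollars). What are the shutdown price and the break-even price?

Shutdown price = min AVC. AVC = 66 - 12Q + Q^2, with vertex at Q = 6 and minimum $30.
ATC = 486/Q + 66 - 12Q + Q^2. Setting dATC/dQ = −486/Q^2 − 12 + 2Q = 0 gives Q = 9 (since 2·9^3 − 12·9^2 = 486).
min ATC = 486/9 + 66 − 12·9 + 9^2 = $93. That is the break-even price.
Between these two prices the firm operates at a loss; above $93 it earns a profit.

Shutdown price = $30; break-even price = $93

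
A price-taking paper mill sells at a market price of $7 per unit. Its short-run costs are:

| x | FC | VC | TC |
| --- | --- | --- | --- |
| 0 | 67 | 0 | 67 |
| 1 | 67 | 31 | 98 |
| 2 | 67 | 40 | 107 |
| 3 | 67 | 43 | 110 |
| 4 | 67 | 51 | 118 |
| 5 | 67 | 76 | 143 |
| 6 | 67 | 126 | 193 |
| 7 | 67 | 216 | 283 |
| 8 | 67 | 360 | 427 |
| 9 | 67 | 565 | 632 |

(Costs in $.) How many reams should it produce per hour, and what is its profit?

Tabulate TR − TC: x=0: -67; x=1: -91; x=2: -93; x=3: -89; x=4: -90; x=5: -108; x=6: -151; x=7: -234; x=8: -371; x=9: -569.
Profit is highest at x = 0. Equivalently, the lowest AVC in the table is 51/4 ≈ $12.75 at x = 4, and P = $7 falls below it — price never covers variable cost, so the firm shuts down and loses only its fixed cost.

x = 0 (shut down); profit = -$67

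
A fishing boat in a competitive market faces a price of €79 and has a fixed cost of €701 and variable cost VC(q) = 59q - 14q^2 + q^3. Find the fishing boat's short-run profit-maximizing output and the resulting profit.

AVC = 59 - 14q + q^2; min AVC = €10 at q = 7. Since P = €79 ≥ min AVC, the firm produces.
With MC = 59 - 28q + 3q^2, P = MC on the upward-sloping part at q* = 10.
TR = 79·10 = 790. TC = 701 + 190 = 891. Profit = 790 − 891 = -€101.
Shutting down would mean losing the fixed cost of €701, so operating at a loss of €101 is better by €600.

Profit = -€101 at q = 10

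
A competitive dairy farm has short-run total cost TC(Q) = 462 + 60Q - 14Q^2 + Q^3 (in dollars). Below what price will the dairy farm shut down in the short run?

$11 per unit

The firm shuts down when price falls below the minimum of average variable cost. AVC = VC/Q = 60 - 14Q + Q^2.
At the minimum of AVC, MC = AVC. MC = 60 - 28Q + 3Q^2; setting MC = AVC gives 2Q^2 - 14Q = 0, so Q = 7. min AVC = 11.
The firm shuts down for any P below $11.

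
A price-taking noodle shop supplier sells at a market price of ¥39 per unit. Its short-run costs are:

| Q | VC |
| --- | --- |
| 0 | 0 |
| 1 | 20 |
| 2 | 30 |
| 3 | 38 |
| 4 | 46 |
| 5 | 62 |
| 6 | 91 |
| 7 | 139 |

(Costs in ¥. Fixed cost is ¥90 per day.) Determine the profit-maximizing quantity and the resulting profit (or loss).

Compute π = P·Q − TC at each output: Q=0: -90; Q=1: -71; Q=2: -42; Q=3: -11; Q=4: 20; Q=5: 43; Q=6: 53; Q=7: 44.
Profit is maximized at Q = 6. AVC there is 91/6 = ¥15.17 ≤ P, so producing beats shutting down (which would give -¥90).

Q = 6; profit = ¥53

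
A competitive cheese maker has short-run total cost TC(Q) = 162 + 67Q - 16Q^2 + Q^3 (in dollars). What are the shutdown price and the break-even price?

Shutdown price = $3; break-even price = $22

Shutdown price = min AVC. AVC = 67 - 16Q + Q^2, with vertex at Q = 8 and minimum $3.
ATC = 162/Q + 67 - 16Q + Q^2. Setting dATC/dQ = −162/Q^2 − 16 + 2Q = 0 gives Q = 9 (since 2·9^3 − 16·9^2 = 162).
min ATC = 162/9 + 67 − 16·9 + 9^2 = $22. That is the break-even price.
Between these two prices the firm operates at a loss; above $22 it earns a profit.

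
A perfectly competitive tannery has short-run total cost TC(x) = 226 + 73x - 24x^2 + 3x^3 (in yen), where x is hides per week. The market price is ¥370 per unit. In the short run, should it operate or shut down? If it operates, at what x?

Strip out fixed cost: VC = 73x - 24x^2 + 3x^3. Then AVC = 73 - 24x + 3x^2 and MC = 73 - 48x + 9x^2.
The AVC parabola has its vertex at x = 24/6 = 4, where AVC = 73 - 24·4 + 3·4^2 = ¥25.
P = ¥370 exceeds min AVC = ¥25, so the firm stays open.
Solving P = MC: -297 - 48x + 9x^2 = 0 ⇒ x = -11/3 or 9. On the upward-sloping branch, x* = 9.
Check: AVC at x = 9 is ¥100 ≤ P, so revenue covers variable cost.
Profit = P·x − TC = 370·9 − 1126 = ¥2204.

Produce at x = 9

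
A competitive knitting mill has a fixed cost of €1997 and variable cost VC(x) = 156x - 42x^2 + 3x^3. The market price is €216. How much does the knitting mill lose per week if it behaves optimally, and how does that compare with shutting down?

AVC = 156 - 42x + 3x^2 has its minimum €9 at x = 7; price €216 clears that bar, so the firm operates.
With MC = 156 - 84x + 9x^2, P = MC on the upward-sloping part at x* = 10.
TR = 216·10 = 2160. TC = 1997 + 360 = 2357. Profit = 2160 − 2357 = -€197.
Shutting down would mean losing the fixed cost of €1997, so operating at a loss of €197 is better by €1800.

Profit = -€197 at x = 10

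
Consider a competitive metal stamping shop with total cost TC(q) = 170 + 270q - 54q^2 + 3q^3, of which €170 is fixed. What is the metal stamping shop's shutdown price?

The shutdown price is the minimum of AVC. VC = 270q - 54q^2 + 3q^3, so AVC = 270 - 54q + 3q^2.
dAVC/dq = -54 + 6q = 0 gives q = 9. min AVC = 270 - 54·9 + 3·9^2 = 27.
So the shutdown price is €27.

€27 per unit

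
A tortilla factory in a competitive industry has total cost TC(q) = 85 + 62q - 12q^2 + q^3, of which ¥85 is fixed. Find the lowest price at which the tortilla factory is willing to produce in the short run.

The firm shuts down when price falls below the minimum of average variable cost. AVC = VC/q = 62 - 12q + q^2.
At the minimum of AVC, MC = AVC. MC = 62 - 24q + 3q^2; setting MC = AVC gives 2q^2 - 12q = 0, so q = 6. min AVC = 26.
The firm shuts down for any P below ¥26.

¥26 per unit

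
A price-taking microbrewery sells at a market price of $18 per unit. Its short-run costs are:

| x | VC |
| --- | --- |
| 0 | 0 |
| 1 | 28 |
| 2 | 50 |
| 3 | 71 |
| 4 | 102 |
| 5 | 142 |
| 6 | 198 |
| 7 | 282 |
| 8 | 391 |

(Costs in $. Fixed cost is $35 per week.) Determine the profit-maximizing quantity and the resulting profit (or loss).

x = 0 (shut down); profit = -$35

Compute π = P·x − TC at each output: x=0: -35; x=1: -45; x=2: -49; x=3: -52; x=4: -65; x=5: -87; x=6: -125; x=7: -191; x=8: -282.
Profit is highest at x = 0. Equivalently, the lowest AVC in the table is 71/3 ≈ $23.67 at x = 3, and P = $18 falls below it — price never covers variable cost, so the firm shuts down and loses only its fixed cost.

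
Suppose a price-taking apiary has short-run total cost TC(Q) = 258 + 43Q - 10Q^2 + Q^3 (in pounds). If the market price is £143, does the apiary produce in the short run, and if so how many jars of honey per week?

Strip out fixed cost: VC = 43Q - 10Q^2 + Q^3. Then AVC = 43 - 10Q + Q^2 and MC = 43 - 20Q + 3Q^2.
AVC hits its minimum where MC = AVC, at Q = 5, giving min AVC = 43 - 10·5 + 5^2 = £18.
P = £143 exceeds min AVC = £18, so the firm stays open.
P = MC gives -100 - 20Q + 3Q^2 = 0, with roots -10/3 and 10. Take the larger (rising MC): Q* = 10.
Check: AVC at Q = 10 is £43 ≤ P, so revenue covers variable cost.
Profit = P·Q − TC = 143·10 − 688 = £742.

Produce at Q = 10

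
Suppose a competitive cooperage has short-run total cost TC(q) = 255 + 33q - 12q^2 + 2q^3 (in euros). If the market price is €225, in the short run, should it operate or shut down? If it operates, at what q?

Strip out fixed cost: VC = 33q - 12q^2 + 2q^3. Then AVC = 33 - 12q + 2q^2 and MC = 33 - 24q + 6q^2.
AVC is minimized where dAVC/dq = -12 + 4q = 0, at q = 3; min AVC = 33 - 12·3 + 2·3^2 = €15.
Since P = €225 ≥ min AVC = €15, price covers variable cost and the firm should produce.
Set P = MC: 225 = 33 - 24q + 6q^2 → -192 - 24q + 6q^2 = 0. The roots are q = -4 and q = 8; the profit-maximizing output is on the rising part of MC, so q* = 8.
Check: AVC at q = 8 is €65 ≤ P, so revenue covers variable cost.
Profit = P·q − TC = 225·8 − 775 = €1025.

Produce at q = 8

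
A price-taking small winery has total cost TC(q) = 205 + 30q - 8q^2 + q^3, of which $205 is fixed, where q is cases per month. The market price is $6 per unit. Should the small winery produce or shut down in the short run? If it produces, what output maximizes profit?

From TC, MC = TC'(q) = 30 - 16q + 3q^2 and AVC = VC/q = 30 - 8q + q^2.
AVC hits its minimum where MC = AVC, at q = 4, giving min AVC = 30 - 8·4 + 4^2 = $14.
With P < min AVC ($6 < $14), every unit sold adds to the loss.
Best response: produce nothing and absorb the $205 fixed cost.

Shut down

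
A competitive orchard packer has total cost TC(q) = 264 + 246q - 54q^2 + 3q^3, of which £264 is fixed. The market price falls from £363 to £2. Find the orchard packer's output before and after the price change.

MC = 246 - 108q + 9q^2; the shutdown threshold is min AVC = £3 (at q = 9).
With P = £363 above the shutdown price, P = MC gives q = 13.
At P = £2 < min AVC = £3, price no longer covers variable cost at any output, so the firm shuts down: q = 0.

Output falls from 13 to 0 (the firm shuts down)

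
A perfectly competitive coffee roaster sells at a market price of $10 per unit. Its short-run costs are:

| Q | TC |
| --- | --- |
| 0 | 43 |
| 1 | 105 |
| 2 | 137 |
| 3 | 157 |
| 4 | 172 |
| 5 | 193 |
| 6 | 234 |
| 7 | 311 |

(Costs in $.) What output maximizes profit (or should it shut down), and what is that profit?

Profit at each row (π = 10Q − TC): Q=0: -43; Q=1: -95; Q=2: -117; Q=3: -127; Q=4: -132; Q=5: -143; Q=6: -174; Q=7: -241.
Profit is highest at Q = 0. Equivalently, the lowest AVC in the table is 150/5 ≈ $30 at Q = 5, and P = $10 falls below it — price never covers variable cost, so the firm shuts down and loses only its fixed cost.

Q = 0 (shut down); profit = -$43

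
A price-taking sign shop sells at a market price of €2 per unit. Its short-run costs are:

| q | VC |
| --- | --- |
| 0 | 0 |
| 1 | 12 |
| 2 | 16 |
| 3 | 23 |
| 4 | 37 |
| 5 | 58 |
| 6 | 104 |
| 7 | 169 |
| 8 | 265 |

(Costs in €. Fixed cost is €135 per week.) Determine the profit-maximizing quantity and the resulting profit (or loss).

Profit at each row (π = 2q − TC): q=0: -135; q=1: -145; q=2: -147; q=3: -152; q=4: -164; q=5: -183; q=6: -227; q=7: -290; q=8: -384.
Profit is highest at q = 0. Equivalently, the lowest AVC in the table is 23/3 ≈ €7.67 at q = 3, and P = €2 falls below it — price never covers variable cost, so the firm shuts down and loses only its fixed cost.

q = 0 (shut down); profit = -€135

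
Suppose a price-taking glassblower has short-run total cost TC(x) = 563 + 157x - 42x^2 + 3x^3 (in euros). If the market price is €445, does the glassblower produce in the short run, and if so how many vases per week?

Produce at x = 12

Strip out fixed cost: VC = 157x - 42x^2 + 3x^3. Then AVC = 157 - 42x + 3x^2 and MC = 157 - 84x + 9x^2.
AVC hits its minimum where MC = AVC, at x = 7, giving min AVC = 157 - 42·7 + 3·7^2 = €10.
Because €445 ≥ €10, revenue can cover variable cost; the firm operates.
P = MC gives -288 - 84x + 9x^2 = 0, with roots -8/3 and 12. Take the larger (rising MC): x* = 12.
Check: AVC at x = 12 is €85 ≤ P, so revenue covers variable cost.
Profit = P·x − TC = 445·12 − 1583 = €3757.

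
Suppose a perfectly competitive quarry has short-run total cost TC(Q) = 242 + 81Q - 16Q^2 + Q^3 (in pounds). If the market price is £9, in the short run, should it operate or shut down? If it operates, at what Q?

Shut down

From TC, MC = TC'(Q) = 81 - 32Q + 3Q^2 and AVC = VC/Q = 81 - 16Q + Q^2.
AVC hits its minimum where MC = AVC, at Q = 8, giving min AVC = 81 - 16·8 + 8^2 = £17.
P = £9 lies below min AVC = £17; no output level covers variable cost.
Best response: produce nothing and absorb the £242 fixed cost.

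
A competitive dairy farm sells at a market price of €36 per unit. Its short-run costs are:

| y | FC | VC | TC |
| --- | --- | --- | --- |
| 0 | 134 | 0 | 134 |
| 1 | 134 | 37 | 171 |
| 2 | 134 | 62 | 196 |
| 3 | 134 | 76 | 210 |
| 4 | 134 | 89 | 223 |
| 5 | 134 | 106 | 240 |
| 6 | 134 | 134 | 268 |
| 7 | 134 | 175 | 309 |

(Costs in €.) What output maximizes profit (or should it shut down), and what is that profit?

Tabulate TR − TC: y=0: -134; y=1: -135; y=2: -124; y=3: -102; y=4: -79; y=5: -60; y=6: -52; y=7: -57.
Profit is maximized at y = 6. AVC there is 134/6 = €22.33 ≤ P, so producing beats shutting down (which would give -€134).

y = 6; profit = -€52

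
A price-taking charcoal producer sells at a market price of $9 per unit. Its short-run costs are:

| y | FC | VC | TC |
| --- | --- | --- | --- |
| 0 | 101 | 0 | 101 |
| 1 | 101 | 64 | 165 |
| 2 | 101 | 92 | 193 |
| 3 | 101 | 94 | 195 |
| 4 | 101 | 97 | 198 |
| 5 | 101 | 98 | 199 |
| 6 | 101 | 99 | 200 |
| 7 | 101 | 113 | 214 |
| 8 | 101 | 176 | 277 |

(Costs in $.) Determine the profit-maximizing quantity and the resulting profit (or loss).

y = 0 (shut down); profit = -$101

Compute π = P·y − TC at each output: y=0: -101; y=1: -156; y=2: -175; y=3: -168; y=4: -162; y=5: -154; y=6: -146; y=7: -151; y=8: -205.
Profit is highest at y = 0. Equivalently, the lowest AVC in the table is 113/7 ≈ $16.14 at y = 7, and P = $9 falls below it — price never covers variable cost, so the firm shuts down and loses only its fixed cost.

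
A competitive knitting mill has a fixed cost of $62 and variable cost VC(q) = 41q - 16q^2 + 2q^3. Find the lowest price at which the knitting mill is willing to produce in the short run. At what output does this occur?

The firm shuts down when price falls below the minimum of average variable cost. AVC = VC/q = 41 - 16q + 2q^2.
dAVC/dq = -16 + 4q = 0 gives q = 4. min AVC = 41 - 16·4 + 2·4^2 = 9.
So the shutdown price is $9.

$9 per unit, at q = 4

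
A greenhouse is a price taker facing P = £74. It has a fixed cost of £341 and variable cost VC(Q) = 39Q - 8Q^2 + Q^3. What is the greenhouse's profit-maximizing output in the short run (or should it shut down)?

Produce at Q = 7

Variable cost is VC = 39Q - 8Q^2 + Q^3, so AVC = VC/Q = 39 - 8Q + Q^2 and MC = dTC/dQ = 39 - 16Q + 3Q^2.
AVC hits its minimum where MC = AVC, at Q = 4, giving min AVC = 39 - 8·4 + 4^2 = £23.
P = £74 exceeds min AVC = £23, so the firm stays open.
Solving P = MC: -35 - 16Q + 3Q^2 = 0 ⇒ Q = -5/3 or 7. On the upward-sloping branch, Q* = 7.
Check: AVC at Q = 7 is £32 ≤ P, so revenue covers variable cost.
Profit = P·Q − TC = 74·7 − 565 = -£47, a loss, but smaller than the £341 fixed cost the firm would lose by shutting down.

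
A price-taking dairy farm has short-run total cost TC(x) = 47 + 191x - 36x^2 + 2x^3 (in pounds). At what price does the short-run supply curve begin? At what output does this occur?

£29 per unit, at x = 9

The shutdown price is the minimum of AVC. VC = 191x - 36x^2 + 2x^3, so AVC = 191 - 36x + 2x^2.
At the minimum of AVC, MC = AVC. MC = 191 - 72x + 6x^2; setting MC = AVC gives 4x^2 - 36x = 0, so x = 9. min AVC = 29.
For P < £29 the firm produces nothing.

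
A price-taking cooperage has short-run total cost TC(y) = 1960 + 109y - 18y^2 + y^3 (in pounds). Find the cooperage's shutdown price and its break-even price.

Shutdown price = £28; break-even price = £193

AVC = 109 - 18y + y^2; minimized at y = 9, giving min AVC = £28. That is the shutdown price.
ATC = 1960/y + 109 - 18y + y^2. Setting dATC/dy = −1960/y^2 − 18 + 2y = 0 gives y = 14 (since 2·14^3 − 18·14^2 = 1960).
min ATC = 1960/14 + 109 − 18·14 + 14^2 = £193. That is the break-even price.
Between these two prices the firm operates at a loss; above £193 it earns a profit.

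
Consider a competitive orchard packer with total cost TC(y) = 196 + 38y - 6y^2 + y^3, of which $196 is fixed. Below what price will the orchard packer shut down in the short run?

The shutdown price is the minimum of AVC. VC = 38y - 6y^2 + y^3, so AVC = 38 - 6y + y^2.
At the minimum of AVC, MC = AVC. MC = 38 - 12y + 3y^2; setting MC = AVC gives 2y^2 - 6y = 0, so y = 3. min AVC = 29.
So the shutdown price is $29.

$29 per unit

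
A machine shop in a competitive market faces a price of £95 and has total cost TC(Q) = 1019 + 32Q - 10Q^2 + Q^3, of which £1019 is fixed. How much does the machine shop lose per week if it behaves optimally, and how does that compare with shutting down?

AVC = 32 - 10Q + Q^2; min AVC = £7 at Q = 5. Since P = £95 ≥ min AVC, the firm produces.
MC = 32 - 20Q + 3Q^2. Setting P = MC and taking the root on the rising branch gives Q* = 9.
TR = 95·9 = 855. TC = 1019 + 207 = 1226. Profit = 855 − 1226 = -£371.
By producing, the firm covers all variable cost plus £648 of fixed cost; shutting down would lose the full £1019.

Profit = -£371 at Q = 9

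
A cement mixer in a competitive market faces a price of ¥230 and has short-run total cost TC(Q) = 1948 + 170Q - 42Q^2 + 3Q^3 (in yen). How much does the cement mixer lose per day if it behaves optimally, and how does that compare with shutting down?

Profit = -¥148 at Q = 10

AVC = 170 - 42Q + 3Q^2 has its minimum ¥23 at Q = 7; price ¥230 clears that bar, so the firm operates.
MC = 170 - 84Q + 9Q^2. Setting P = MC and taking the root on the rising branch gives Q* = 10.
TR = 230·10 = 2300. TC = 1948 + 500 = 2448. Profit = 2300 − 2448 = -¥148.
Shutting down would mean losing the fixed cost of ¥1948, so operating at a loss of ¥148 is better by ¥1800.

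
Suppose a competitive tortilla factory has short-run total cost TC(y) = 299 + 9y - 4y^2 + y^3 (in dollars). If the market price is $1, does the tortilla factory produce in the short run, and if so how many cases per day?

Shut down

Variable cost is VC = 9y - 4y^2 + y^3, so AVC = VC/y = 9 - 4y + y^2 and MC = dTC/dy = 9 - 8y + 3y^2.
AVC is minimized where dAVC/dy = -4 + 2y = 0, at y = 2; min AVC = 9 - 4·2 + 2^2 = $5.
With P < min AVC ($1 < $5), every unit sold adds to the loss.
Shutting down limits the loss to fixed cost, $299.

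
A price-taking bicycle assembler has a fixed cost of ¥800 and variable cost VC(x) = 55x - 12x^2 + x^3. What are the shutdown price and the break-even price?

Shutdown price = ¥19; break-even price = ¥115

Shutdown price = min AVC. AVC = 55 - 12x + x^2, with vertex at x = 6 and minimum ¥19.
ATC = 800/x + 55 - 12x + x^2. Setting dATC/dx = −800/x^2 − 12 + 2x = 0 gives x = 10 (since 2·10^3 − 12·10^2 = 800).
min ATC = 800/10 + 55 − 12·10 + 10^2 = ¥115. That is the break-even price.
Between these two prices the firm operates at a loss; above ¥115 it earns a profit.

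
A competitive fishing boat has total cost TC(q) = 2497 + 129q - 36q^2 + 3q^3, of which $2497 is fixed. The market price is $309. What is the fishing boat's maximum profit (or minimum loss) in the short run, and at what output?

AVC = 129 - 36q + 3q^2; min AVC = $21 at q = 6. Since P = $309 ≥ min AVC, the firm produces.
MC = 129 - 72q + 9q^2. Setting P = MC and taking the root on the rising branch gives q* = 10.
TR = 309·10 = 3090. TC = 2497 + 690 = 3187. Profit = 3090 − 3187 = -$97.
Shutting down would mean losing the fixed cost of $2497, so operating at a loss of $97 is better by $2400.

Profit = -$97 at q = 10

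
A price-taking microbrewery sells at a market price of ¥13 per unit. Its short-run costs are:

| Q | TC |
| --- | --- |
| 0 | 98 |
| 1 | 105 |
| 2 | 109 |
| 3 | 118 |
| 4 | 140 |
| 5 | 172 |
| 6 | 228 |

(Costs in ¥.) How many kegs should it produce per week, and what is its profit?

Compute π = P·Q − TC at each output: Q=0: -98; Q=1: -92; Q=2: -83; Q=3: -79; Q=4: -88; Q=5: -107; Q=6: -150.
Profit is maximized at Q = 3. AVC there is 20/3 = ¥6.67 ≤ P, so producing beats shutting down (which would give -¥98).

Q = 3; profit = -¥79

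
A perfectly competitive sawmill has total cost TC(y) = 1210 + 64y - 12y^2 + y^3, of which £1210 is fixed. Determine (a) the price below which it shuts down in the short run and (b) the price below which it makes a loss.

Shutdown price = £28; break-even price = £163

AVC = 64 - 12y + y^2; minimized at y = 6, giving min AVC = £28. That is the shutdown price.
ATC = 1210/y + 64 - 12y + y^2. Setting dATC/dy = −1210/y^2 − 12 + 2y = 0 gives y = 11 (since 2·11^3 − 12·11^2 = 1210).
min ATC = 1210/11 + 64 − 12·11 + 11^2 = £163. That is the break-even price.
Between these two prices the firm operates at a loss; above £163 it earns a profit.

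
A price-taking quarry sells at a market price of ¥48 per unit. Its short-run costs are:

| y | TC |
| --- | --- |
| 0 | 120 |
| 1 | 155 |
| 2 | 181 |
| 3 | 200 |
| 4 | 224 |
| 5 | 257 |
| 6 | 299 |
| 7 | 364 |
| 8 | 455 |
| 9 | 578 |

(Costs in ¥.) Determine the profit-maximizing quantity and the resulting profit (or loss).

Profit at each row (π = 48y − TC): y=0: -120; y=1: -107; y=2: -85; y=3: -56; y=4: -32; y=5: -17; y=6: -11; y=7: -28; y=8: -71; y=9: -146.
Profit is maximized at y = 6. AVC there is 179/6 = ¥29.83 ≤ P, so producing beats shutting down (which would give -¥120).

y = 6; profit = -¥11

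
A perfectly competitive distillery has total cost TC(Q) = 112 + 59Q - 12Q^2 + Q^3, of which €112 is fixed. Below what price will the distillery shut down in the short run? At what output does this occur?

The firm shuts down when price falls below the minimum of average variable cost. AVC = VC/Q = 59 - 12Q + Q^2.
dAVC/dQ = -12 + 2Q = 0 gives Q = 6. min AVC = 59 - 12·6 + 6^2 = 23.
The firm shuts down for any P below €23.

€23 per unit, at Q = 6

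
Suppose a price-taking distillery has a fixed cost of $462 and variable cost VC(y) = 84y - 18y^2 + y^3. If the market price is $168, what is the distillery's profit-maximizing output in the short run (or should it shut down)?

Produce at y = 14

Variable cost is VC = 84y - 18y^2 + y^3, so AVC = VC/y = 84 - 18y + y^2 and MC = dTC/dy = 84 - 36y + 3y^2.
AVC hits its minimum where MC = AVC, at y = 9, giving min AVC = 84 - 18·9 + 9^2 = $3.
Since P = $168 ≥ min AVC = $3, price covers variable cost and the firm should produce.
P = MC gives -84 - 36y + 3y^2 = 0, with roots -2 and 14. Take the larger (rising MC): y* = 14.
Check: AVC at y = 14 is $28 ≤ P, so revenue covers variable cost.
Profit = P·y − TC = 168·14 − 854 = $1498.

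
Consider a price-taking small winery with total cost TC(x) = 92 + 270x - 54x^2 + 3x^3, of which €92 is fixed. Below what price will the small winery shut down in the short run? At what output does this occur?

The shutdown price is the minimum of AVC. VC = 270x - 54x^2 + 3x^3, so AVC = 270 - 54x + 3x^2.
dAVC/dx = -54 + 6x = 0 gives x = 9. min AVC = 270 - 54·9 + 3·9^2 = 27.
So the shutdown price is €27.

€27 per unit, at x = 9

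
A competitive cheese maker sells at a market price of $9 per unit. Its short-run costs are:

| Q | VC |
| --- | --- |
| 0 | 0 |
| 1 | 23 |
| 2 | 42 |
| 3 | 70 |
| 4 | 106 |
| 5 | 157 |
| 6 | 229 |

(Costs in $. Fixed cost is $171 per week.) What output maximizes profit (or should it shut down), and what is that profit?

Tabulate TR − TC: Q=0: -171; Q=1: -185; Q=2: -195; Q=3: -214; Q=4: -241; Q=5: -283; Q=6: -346.
Profit is highest at Q = 0. Equivalently, the lowest AVC in the table is 42/2 ≈ $21 at Q = 2, and P = $9 falls below it — price never covers variable cost, so the firm shuts down and loses only its fixed cost.

Q = 0 (shut down); profit = -$171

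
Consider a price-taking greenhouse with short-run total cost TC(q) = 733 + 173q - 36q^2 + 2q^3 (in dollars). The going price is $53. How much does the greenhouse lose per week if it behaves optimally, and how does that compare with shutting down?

AVC = 173 - 36q + 2q^2; min AVC = $11 at q = 9. Since P = $53 ≥ min AVC, the firm produces.
MC = 173 - 72q + 6q^2. Setting P = MC and taking the root on the rising branch gives q* = 10.
TR = 53·10 = 530. TC = 733 + 130 = 863. Profit = 530 − 863 = -$333.
By producing, the firm covers all variable cost plus $400 of fixed cost; shutting down would lose the full $733.

Profit = -$333 at q = 10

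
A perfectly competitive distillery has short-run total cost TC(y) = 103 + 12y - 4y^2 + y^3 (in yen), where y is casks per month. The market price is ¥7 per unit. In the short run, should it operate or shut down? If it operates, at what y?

Shut down

Variable cost is VC = 12y - 4y^2 + y^3, so AVC = VC/y = 12 - 4y + y^2 and MC = dTC/dy = 12 - 8y + 3y^2.
The AVC parabola has its vertex at y = 4/2 = 2, where AVC = 12 - 4·2 + 2^2 = ¥8.
P = ¥7 lies below min AVC = ¥8; no output level covers variable cost.
The firm minimizes its loss by shutting down and losing only its fixed cost of ¥103.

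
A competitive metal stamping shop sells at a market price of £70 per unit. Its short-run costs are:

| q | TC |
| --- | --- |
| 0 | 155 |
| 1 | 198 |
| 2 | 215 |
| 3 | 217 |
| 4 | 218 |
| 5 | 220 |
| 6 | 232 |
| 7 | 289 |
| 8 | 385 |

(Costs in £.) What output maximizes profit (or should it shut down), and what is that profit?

Profit at each row (π = 70q − TC): q=0: -155; q=1: -128; q=2: -75; q=3: -7; q=4: 62; q=5: 130; q=6: 188; q=7: 201; q=8: 175.
Profit is maximized at q = 7. AVC there is 134/7 = £19.14 ≤ P, so producing beats shutting down (which would give -£155).

q = 7; profit = £201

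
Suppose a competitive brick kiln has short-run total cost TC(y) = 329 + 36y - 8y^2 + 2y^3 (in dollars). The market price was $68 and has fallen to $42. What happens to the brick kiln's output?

Output falls from 4 to 3

MC = 36 - 16y + 6y^2; the shutdown threshold is min AVC = $28 (at y = 2).
With P = $68 above the shutdown price, P = MC gives y = 4.
At P = $42 ≥ min AVC, set P = MC: y = 3. The firm stays open but cuts output.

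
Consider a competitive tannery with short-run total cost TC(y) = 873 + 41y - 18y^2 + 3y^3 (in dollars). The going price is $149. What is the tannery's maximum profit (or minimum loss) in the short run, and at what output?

Profit = -$225 at y = 6

AVC = 41 - 18y + 3y^2; min AVC = $14 at y = 3. Since P = $149 ≥ min AVC, the firm produces.
With MC = 41 - 36y + 9y^2, P = MC on the upward-sloping part at y* = 6.
TR = 149·6 = 894. TC = 873 + 246 = 1119. Profit = 894 − 1119 = -$225.
By producing, the firm covers all variable cost plus $648 of fixed cost; shutting down would lose the full $873.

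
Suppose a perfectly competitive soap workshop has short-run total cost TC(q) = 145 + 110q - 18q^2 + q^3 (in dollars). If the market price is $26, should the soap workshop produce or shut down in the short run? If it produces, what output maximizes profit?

From TC, MC = TC'(q) = 110 - 36q + 3q^2 and AVC = VC/q = 110 - 18q + q^2.
AVC hits its minimum where MC = AVC, at q = 9, giving min AVC = 110 - 18·9 + 9^2 = $29.
With P < min AVC ($26 < $29), every unit sold adds to the loss.
Shutting down limits the loss to fixed cost, $145.

Shut down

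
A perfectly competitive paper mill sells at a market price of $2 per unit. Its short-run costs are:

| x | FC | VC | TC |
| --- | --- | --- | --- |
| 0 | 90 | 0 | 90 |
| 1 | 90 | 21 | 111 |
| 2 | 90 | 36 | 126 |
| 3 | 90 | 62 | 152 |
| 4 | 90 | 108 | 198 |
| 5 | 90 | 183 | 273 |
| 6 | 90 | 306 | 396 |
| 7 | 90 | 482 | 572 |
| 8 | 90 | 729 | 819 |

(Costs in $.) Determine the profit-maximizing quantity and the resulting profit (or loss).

Profit at each row (π = 2x − TC): x=0: -90; x=1: -109; x=2: -122; x=3: -146; x=4: -190; x=5: -263; x=6: -384; x=7: -558; x=8: -803.
Profit is highest at x = 0. Equivalently, the lowest AVC in the table is 36/2 ≈ $18 at x = 2, and P = $2 falls below it — price never covers variable cost, so the firm shuts down and loses only its fixed cost.

x = 0 (shut down); profit = -$90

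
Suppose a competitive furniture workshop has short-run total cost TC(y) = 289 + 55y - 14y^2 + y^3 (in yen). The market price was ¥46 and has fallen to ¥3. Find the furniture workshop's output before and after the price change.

Output falls from 9 to 0 (the firm shuts down)

AVC = 55 - 14y + y^2, minimized at y = 7 where min AVC = ¥6. MC = 55 - 28y + 3y^2.
With P = ¥46 above the shutdown price, P = MC gives y = 9.
At P = ¥3 < min AVC = ¥6, price no longer covers variable cost at any output, so the firm shuts down: y = 0.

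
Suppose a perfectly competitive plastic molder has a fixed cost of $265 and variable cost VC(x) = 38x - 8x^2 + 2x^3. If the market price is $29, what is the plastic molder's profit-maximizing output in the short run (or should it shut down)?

Shut down

Variable cost is VC = 38x - 8x^2 + 2x^3, so AVC = VC/x = 38 - 8x + 2x^2 and MC = dTC/dx = 38 - 16x + 6x^2.
The AVC parabola has its vertex at x = 8/4 = 2, where AVC = 38 - 8·2 + 2·2^2 = $30.
With P < min AVC ($29 < $30), every unit sold adds to the loss.
Shutting down limits the loss to fixed cost, $265.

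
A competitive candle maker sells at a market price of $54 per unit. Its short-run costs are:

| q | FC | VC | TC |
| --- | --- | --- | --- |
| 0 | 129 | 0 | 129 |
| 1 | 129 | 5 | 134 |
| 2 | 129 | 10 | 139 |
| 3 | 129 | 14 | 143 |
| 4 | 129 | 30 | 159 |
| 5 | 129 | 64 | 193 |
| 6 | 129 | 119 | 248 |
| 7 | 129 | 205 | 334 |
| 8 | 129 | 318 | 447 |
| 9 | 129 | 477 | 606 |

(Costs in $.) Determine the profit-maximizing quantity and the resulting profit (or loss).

Tabulate TR − TC: q=0: -129; q=1: -80; q=2: -31; q=3: 19; q=4: 57; q=5: 77; q=6: 76; q=7: 44; q=8: -15; q=9: -120.
Profit is maximized at q = 5. AVC there is 64/5 = $12.80 ≤ P, so producing beats shutting down (which would give -$129).

q = 5; profit = $77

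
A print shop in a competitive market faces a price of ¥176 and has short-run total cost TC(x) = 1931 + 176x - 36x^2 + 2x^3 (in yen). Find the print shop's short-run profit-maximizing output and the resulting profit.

AVC = 176 - 36x + 2x^2 has its minimum ¥14 at x = 9; price ¥176 clears that bar, so the firm operates.
MC = 176 - 72x + 6x^2. Setting P = MC and taking the root on the rising branch gives x* = 12.
TR = 176·12 = 2112. TC = 1931 + 384 = 2315. Profit = 2112 − 2315 = -¥203.
That loss of ¥203 beats the ¥1931 the firm would lose by shutting down; producing recovers ¥1728 of fixed cost.

Profit = -¥203 at x = 12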